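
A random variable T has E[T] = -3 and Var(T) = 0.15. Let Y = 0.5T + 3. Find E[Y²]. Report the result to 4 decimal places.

2.2875

E[0.5T + 3] = 0.5·-3 + 3 = 1.5
Var(0.5T + 3) = (0.5)²·0.15 = 0.0375
E[Y²] = Var(Y) + (E[Y])² = 0.0375 + (1.5)² = 2.2875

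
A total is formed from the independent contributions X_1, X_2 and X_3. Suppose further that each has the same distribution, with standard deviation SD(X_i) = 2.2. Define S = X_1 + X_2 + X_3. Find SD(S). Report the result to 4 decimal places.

3.8105

Var(X_i) = (2.2)² = 4.84
By independence, Var(S) = (1)²Var(X_1) + (1)²Var(X_2) + (1)²Var(X_3)
= (1)²·4.84 + (1)²·4.84 + (1)²·4.84 = 14.52
SD(S) = √14.52 ≈ 3.8105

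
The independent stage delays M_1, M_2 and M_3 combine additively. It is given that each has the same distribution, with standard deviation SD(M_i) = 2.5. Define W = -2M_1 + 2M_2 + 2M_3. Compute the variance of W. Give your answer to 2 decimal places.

75.00

Var(M_i) = (2.5)² = 6.25
By independence, Var(W) = (-2)²Var(M_1) + (2)²Var(M_2) + (2)²Var(M_3)
= (-2)²·6.25 + (2)²·6.25 + (2)²·6.25 = 75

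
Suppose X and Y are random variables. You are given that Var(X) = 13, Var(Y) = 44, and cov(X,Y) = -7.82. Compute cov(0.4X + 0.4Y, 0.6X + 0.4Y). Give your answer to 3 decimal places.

7.032

cov(0.4X + 0.4Y, 0.6X + 0.4Y) = (0.4)(0.6)Var(X) + (0.4)(0.4)Var(Y) + [(0.4)(0.4) + (0.4)(0.6)]cov(X,Y)
= 0.24·13 + 0.16·44 + 0.4·-7.82 = 7.032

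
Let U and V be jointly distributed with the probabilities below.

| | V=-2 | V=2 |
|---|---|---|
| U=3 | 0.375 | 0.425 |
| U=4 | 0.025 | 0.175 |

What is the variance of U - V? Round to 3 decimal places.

E[U] = 3.2,  E[V] = 0.4,  E[UV] = 1.5
Var(U) = 10.4 − (3.2)² = 0.16;  Var(V) = 4 − (0.4)² = 3.84
cov(U,V) = 1.5 − (3.2)(0.4) = 0.22
Var(U - V) = (1)²·0.16 + (-1)²·3.84 + 2·(1)·(-1)·0.22 = 3.56

3.560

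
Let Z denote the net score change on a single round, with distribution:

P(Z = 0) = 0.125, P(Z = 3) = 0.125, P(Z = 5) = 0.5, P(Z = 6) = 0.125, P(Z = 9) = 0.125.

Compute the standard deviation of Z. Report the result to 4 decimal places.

E[Z] = (0)(0.125) + (3)(0.125) + (5)(0.5) + (6)(0.125) + (9)(0.125) = 4.75
E[Z²] = (0)²(0.125) + (3)²(0.125) + (5)²(0.5) + (6)²(0.125) + (9)²(0.125) = 28.25
Var(Z) = E[Z²] − (E[Z])² = 28.25 − (4.75)² = 5.6875
SD(Z) = √5.6875 ≈ 2.3848

2.3848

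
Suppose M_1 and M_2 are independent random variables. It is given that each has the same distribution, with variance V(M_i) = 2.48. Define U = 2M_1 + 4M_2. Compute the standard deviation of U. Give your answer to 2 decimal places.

7.04

By independence, V(U) = (2)²V(M_1) + (4)²V(M_2)
= (2)²·2.48 + (4)²·2.48 = 49.6
σ(U) = √49.6 ≈ 7.04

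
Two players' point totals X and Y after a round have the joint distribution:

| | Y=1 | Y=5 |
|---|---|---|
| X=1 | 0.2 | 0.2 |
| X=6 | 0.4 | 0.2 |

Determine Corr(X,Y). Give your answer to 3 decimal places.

E[X] = 4,  E[Y] = 2.6
E[XY] = 9.6
Cov(X,Y) = E[XY] − E[X]E[Y] = 9.6 − (4)(2.6) = -0.8
var(X) = 6,  var(Y) = 3.84
ρ = -0.8 / √(6·3.84) ≈ -0.167

-0.167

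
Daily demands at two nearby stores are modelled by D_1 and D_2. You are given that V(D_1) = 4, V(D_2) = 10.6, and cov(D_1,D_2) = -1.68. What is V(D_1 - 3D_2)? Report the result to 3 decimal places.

109.480

V(D_1 - 3D_2) = (1)²·V(D_1) + (-3)²·V(D_2) + 2·(1)·(-3)·cov(D_1,D_2)
= 1·4 + 9·10.6 + -6·-1.68 = 109.48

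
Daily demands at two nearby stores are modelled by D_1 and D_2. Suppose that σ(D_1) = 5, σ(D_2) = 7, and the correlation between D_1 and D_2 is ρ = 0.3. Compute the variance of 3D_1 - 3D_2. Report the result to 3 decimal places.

Var(D_1) = (5)² = 25;  Var(D_2) = (7)² = 49
Cov(D_1,D_2) = ρ·σ(D_1)·σ(D_2) = 0.3·5·7 = 10.5
Var(3D_1 - 3D_2) = (3)²·Var(D_1) + (-3)²·Var(D_2) + 2·(3)·(-3)·Cov(D_1,D_2)
= 9·25 + 9·49 + -18·10.5 = 477

477.000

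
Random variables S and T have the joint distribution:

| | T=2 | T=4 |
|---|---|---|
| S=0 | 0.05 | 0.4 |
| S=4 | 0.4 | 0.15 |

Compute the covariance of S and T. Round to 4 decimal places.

E[S] = 2.2,  E[T] = 3.1
E[ST] = 5.6
Cov(S,T) = E[ST] − E[S]E[T] = 5.6 − (2.2)(3.1) = -1.22

-1.2200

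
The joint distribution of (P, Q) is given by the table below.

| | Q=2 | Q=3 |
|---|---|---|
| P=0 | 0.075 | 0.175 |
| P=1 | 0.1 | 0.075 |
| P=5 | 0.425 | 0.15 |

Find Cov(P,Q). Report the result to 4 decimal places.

-0.3950

E[P] = 3.05,  E[Q] = 2.4
E[PQ] = 6.925
Cov(P,Q) = E[PQ] − E[P]E[Q] = 6.925 − (3.05)(2.4) = -0.395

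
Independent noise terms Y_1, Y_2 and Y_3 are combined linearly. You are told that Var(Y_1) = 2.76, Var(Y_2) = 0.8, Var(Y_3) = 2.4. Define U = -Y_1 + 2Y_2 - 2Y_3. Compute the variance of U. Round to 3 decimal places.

By independence, Var(U) = (-1)²Var(Y_1) + (2)²Var(Y_2) + (-2)²Var(Y_3)
= (-1)²·2.76 + (2)²·0.8 + (-2)²·2.4 = 15.56

15.560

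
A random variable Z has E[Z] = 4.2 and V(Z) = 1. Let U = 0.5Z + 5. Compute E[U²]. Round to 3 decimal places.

E[0.5Z + 5] = 0.5·4.2 + 5 = 7.1
V(0.5Z + 5) = (0.5)²·1 = 0.25
E[U²] = V(U) + (E[U])² = 0.25 + (7.1)² = 50.66

50.660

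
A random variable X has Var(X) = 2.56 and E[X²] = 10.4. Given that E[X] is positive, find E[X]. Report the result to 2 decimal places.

2.80

(E[X])² = E[X²] − Var(X) = 10.4 − 2.56 = 7.84
E[X] = √7.84 = 2.8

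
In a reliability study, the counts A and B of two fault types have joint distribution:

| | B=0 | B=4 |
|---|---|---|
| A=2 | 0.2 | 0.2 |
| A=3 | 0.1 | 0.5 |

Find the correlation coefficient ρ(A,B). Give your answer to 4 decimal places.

0.3563

E[A] = 2.6,  E[B] = 2.8
E[AB] = 7.6
Cov(A,B) = E[AB] − E[A]E[B] = 7.6 − (2.6)(2.8) = 0.32
Var(A) = 0.24,  Var(B) = 3.36
ρ = 0.32 / √(0.24·3.36) ≈ 0.3563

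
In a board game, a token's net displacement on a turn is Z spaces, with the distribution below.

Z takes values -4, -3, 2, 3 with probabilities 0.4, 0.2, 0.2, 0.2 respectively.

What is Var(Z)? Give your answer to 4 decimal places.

9.3600

E[Z] = (-4)(0.4) + (-3)(0.2) + (2)(0.2) + (3)(0.2) = -1.2
E[Z²] = (-4)²(0.4) + (-3)²(0.2) + (2)²(0.2) + (3)²(0.2) = 10.8
Var(Z) = E[Z²] − (E[Z])² = 10.8 − (-1.2)² = 9.36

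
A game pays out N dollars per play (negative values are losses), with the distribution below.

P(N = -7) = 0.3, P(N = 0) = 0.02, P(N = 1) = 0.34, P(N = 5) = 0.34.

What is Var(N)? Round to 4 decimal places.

23.5364

E[N] = (-7)(0.3) + (0)(0.02) + (1)(0.34) + (5)(0.34) = -0.06
E[N²] = (-7)²(0.3) + (0)²(0.02) + (1)²(0.34) + (5)²(0.34) = 23.54
Var(N) = E[N²] − (E[N])² = 23.54 − (-0.06)² = 23.5364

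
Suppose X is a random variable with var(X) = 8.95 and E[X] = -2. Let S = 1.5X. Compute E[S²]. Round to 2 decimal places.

E[1.5X] = 1.5·-2 = -3
var(1.5X) = (1.5)²·8.95 = 20.1375
E[S²] = var(S) + (E[S])² = 20.1375 + (-3)² = 29.1375

29.14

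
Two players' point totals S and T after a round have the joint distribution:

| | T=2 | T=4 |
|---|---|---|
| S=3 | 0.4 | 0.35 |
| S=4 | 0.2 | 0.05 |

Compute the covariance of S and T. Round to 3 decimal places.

E[S] = 3.25,  E[T] = 2.8
E[ST] = 9
Cov(S,T) = E[ST] − E[S]E[T] = 9 − (3.25)(2.8) = -0.1

-0.100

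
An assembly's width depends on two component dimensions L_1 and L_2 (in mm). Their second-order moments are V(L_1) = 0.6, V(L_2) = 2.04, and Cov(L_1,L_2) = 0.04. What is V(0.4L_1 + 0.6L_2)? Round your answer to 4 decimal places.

0.8496

V(0.4L_1 + 0.6L_2) = (0.4)²·V(L_1) + (0.6)²·V(L_2) + 2·(0.4)·(0.6)·Cov(L_1,L_2)
= 0.16·0.6 + 0.36·2.04 + 0.48·0.04 = 0.8496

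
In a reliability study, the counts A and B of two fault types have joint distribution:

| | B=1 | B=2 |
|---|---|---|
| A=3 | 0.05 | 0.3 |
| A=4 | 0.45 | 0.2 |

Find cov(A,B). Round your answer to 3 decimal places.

E[A] = 3.65,  E[B] = 1.5
E[AB] = 5.35
cov(A,B) = E[AB] − E[A]E[B] = 5.35 − (3.65)(1.5) = -0.125

-0.125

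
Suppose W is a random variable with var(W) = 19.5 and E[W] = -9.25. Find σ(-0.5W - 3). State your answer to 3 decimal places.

var(-0.5W - 3) = (-0.5)²·19.5 = 4.875
σ(-0.5W - 3) = √4.875 ≈ 2.208

2.208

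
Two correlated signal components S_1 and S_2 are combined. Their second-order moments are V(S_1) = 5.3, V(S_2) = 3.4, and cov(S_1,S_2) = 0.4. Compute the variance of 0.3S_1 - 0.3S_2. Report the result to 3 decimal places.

0.711

V(0.3S_1 - 0.3S_2) = (0.3)²·V(S_1) + (-0.3)²·V(S_2) + 2·(0.3)·(-0.3)·cov(S_1,S_2)
= 0.09·5.3 + 0.09·3.4 + -0.18·0.4 = 0.711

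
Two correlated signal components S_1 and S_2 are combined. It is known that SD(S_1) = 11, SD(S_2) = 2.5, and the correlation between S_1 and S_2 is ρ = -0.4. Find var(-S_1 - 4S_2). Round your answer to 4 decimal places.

133.0000

var(S_1) = (11)² = 121;  var(S_2) = (2.5)² = 6.25
Cov(S_1,S_2) = ρ·SD(S_1)·SD(S_2) = -0.4·11·2.5 = -11
var(-S_1 - 4S_2) = (-1)²·var(S_1) + (-4)²·var(S_2) + 2·(-1)·(-4)·Cov(S_1,S_2)
= 1·121 + 16·6.25 + 8·-11 = 133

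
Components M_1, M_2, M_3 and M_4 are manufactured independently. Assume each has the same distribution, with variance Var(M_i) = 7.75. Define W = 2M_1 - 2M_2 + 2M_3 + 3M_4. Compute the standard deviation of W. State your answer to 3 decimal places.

12.757

By independence, Var(W) = (2)²Var(M_1) + (-2)²Var(M_2) + (2)²Var(M_3) + (3)²Var(M_4)
= (2)²·7.75 + (-2)²·7.75 + (2)²·7.75 + (3)²·7.75 = 162.75
sd(W) = √162.75 ≈ 12.757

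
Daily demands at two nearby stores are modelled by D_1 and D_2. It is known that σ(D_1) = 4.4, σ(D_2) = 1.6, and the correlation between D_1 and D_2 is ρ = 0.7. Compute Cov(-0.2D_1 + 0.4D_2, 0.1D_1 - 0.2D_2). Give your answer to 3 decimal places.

Var(D_1) = (4.4)² = 19.36;  Var(D_2) = (1.6)² = 2.56
Cov(D_1,D_2) = ρ·σ(D_1)·σ(D_2) = 0.7·4.4·1.6 = 4.928
Cov(-0.2D_1 + 0.4D_2, 0.1D_1 - 0.2D_2) = (-0.2)(0.1)Var(D_1) + (0.4)(-0.2)Var(D_2) + [(-0.2)(-0.2) + (0.4)(0.1)]Cov(D_1,D_2)
= -0.02·19.36 + -0.08·2.56 + 0.08·4.928 = -0.19776

-0.198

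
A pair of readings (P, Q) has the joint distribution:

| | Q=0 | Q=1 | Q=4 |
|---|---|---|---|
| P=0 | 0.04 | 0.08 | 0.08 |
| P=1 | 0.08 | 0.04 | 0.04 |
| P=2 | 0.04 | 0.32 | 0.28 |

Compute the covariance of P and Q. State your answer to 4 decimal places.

E[P] = 1.44,  E[Q] = 2.04
E[PQ] = 3.08
Cov(P,Q) = E[PQ] − E[P]E[Q] = 3.08 − (1.44)(2.04) = 0.1424

0.1424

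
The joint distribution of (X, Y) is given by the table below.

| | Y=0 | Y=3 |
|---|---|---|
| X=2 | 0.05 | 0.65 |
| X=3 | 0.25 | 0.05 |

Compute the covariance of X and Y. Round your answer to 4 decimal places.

E[X] = 2.3,  E[Y] = 2.1
E[XY] = 4.35
cov(X,Y) = E[XY] − E[X]E[Y] = 4.35 − (2.3)(2.1) = -0.48

-0.4800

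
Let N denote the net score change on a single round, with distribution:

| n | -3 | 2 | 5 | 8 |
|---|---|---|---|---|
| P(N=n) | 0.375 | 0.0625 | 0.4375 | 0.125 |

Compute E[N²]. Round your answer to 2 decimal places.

E[N²] = (-3)²(0.375) + (2)²(0.0625) + (5)²(0.4375) + (8)²(0.125) = 22.5625

22.56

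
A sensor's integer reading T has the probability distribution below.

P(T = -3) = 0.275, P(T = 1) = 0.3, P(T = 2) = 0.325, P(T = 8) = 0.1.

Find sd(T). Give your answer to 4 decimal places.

E[T] = (-3)(0.275) + (1)(0.3) + (2)(0.325) + (8)(0.1) = 0.925
E[T²] = (-3)²(0.275) + (1)²(0.3) + (2)²(0.325) + (8)²(0.1) = 10.475
var(T) = E[T²] − (E[T])² = 10.475 − (0.925)² = 9.619375
sd(T) = √9.619375 ≈ 3.1015

3.1015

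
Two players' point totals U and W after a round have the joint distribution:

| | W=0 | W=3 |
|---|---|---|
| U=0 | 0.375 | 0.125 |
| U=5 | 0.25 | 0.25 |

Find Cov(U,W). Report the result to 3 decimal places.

E[U] = 2.5,  E[W] = 1.125
E[UW] = 3.75
Cov(U,W) = E[UW] − E[U]E[W] = 3.75 − (2.5)(1.125) = 0.9375

0.938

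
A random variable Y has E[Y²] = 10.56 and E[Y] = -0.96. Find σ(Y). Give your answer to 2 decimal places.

3.10

var(Y) = 10.56 − (-0.96)² = 9.6384
σ(Y) = √9.6384 ≈ 3.10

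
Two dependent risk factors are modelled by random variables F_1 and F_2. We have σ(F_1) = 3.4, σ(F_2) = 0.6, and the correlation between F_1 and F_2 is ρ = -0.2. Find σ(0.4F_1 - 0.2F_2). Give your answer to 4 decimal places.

1.3890

var(F_1) = (3.4)² = 11.56;  var(F_2) = (0.6)² = 0.36
Cov(F_1,F_2) = ρ·σ(F_1)·σ(F_2) = -0.2·3.4·0.6 = -0.408
var(0.4F_1 - 0.2F_2) = (0.4)²·var(F_1) + (-0.2)²·var(F_2) + 2·(0.4)·(-0.2)·Cov(F_1,F_2)
= 0.16·11.56 + 0.04·0.36 + -0.16·-0.408 = 1.92928
σ(0.4F_1 - 0.2F_2) = √1.92928 ≈ 1.3890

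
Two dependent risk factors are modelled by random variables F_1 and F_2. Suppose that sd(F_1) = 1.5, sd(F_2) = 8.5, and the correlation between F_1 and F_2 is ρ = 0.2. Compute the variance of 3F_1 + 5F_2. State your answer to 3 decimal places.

1903.000

V(F_1) = (1.5)² = 2.25;  V(F_2) = (8.5)² = 72.25
Cov(F_1,F_2) = ρ·sd(F_1)·sd(F_2) = 0.2·1.5·8.5 = 2.55
V(3F_1 + 5F_2) = (3)²·V(F_1) + (5)²·V(F_2) + 2·(3)·(5)·Cov(F_1,F_2)
= 9·2.25 + 25·72.25 + 30·2.55 = 1903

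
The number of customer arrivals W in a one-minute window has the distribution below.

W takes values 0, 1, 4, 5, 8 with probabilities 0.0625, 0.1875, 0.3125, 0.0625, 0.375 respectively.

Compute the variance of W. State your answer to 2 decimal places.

E[W] = (0)(0.0625) + (1)(0.1875) + (4)(0.3125) + (5)(0.0625) + (8)(0.375) = 4.75
E[W²] = (0)²(0.0625) + (1)²(0.1875) + (4)²(0.3125) + (5)²(0.0625) + (8)²(0.375) = 30.75
var(W) = E[W²] − (E[W])² = 30.75 − (4.75)² = 8.1875

8.19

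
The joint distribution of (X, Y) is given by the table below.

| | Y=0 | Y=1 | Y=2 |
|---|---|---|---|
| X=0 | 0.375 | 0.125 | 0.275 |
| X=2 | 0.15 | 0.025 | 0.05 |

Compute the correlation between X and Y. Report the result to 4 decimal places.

E[X] = 0.45,  E[Y] = 0.8
E[XY] = 0.25
Cov(X,Y) = E[XY] − E[X]E[Y] = 0.25 − (0.45)(0.8) = -0.11
Var(X) = 0.6975,  Var(Y) = 0.81
ρ = -0.11 / √(0.6975·0.81) ≈ -0.1463

-0.1463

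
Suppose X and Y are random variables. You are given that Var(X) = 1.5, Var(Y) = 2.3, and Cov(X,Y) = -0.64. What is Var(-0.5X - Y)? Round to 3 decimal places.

2.035

Var(-0.5X - Y) = (-0.5)²·Var(X) + (-1)²·Var(Y) + 2·(-0.5)·(-1)·Cov(X,Y)
= 0.25·1.5 + 1·2.3 + 1·-0.64 = 2.035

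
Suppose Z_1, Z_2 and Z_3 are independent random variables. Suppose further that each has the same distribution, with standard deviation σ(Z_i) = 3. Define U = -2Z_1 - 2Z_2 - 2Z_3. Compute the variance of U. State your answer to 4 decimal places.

Var(Z_i) = (3)² = 9
By independence, Var(U) = (-2)²Var(Z_1) + (-2)²Var(Z_2) + (-2)²Var(Z_3)
= (-2)²·9 + (-2)²·9 + (-2)²·9 = 108

108.0000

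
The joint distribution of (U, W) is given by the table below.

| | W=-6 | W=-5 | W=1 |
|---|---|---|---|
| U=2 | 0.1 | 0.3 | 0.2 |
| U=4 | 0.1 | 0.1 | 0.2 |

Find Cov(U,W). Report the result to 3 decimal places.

E[U] = 2.8,  E[W] = -2.8
E[UW] = -7.4
Cov(U,W) = E[UW] − E[U]E[W] = -7.4 − (2.8)(-2.8) = 0.44

0.440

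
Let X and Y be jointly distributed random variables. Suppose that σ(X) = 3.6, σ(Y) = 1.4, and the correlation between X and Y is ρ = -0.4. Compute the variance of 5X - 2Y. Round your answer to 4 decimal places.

372.1600

var(X) = (3.6)² = 12.96;  var(Y) = (1.4)² = 1.96
cov(X,Y) = ρ·σ(X)·σ(Y) = -0.4·3.6·1.4 = -2.016
var(5X - 2Y) = (5)²·var(X) + (-2)²·var(Y) + 2·(5)·(-2)·cov(X,Y)
= 25·12.96 + 4·1.96 + -20·-2.016 = 372.16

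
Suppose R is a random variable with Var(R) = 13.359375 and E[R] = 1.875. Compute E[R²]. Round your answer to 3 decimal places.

E[R²] = Var(R) + (E[R])² = 13.359375 + (1.875)² = 16.875

16.875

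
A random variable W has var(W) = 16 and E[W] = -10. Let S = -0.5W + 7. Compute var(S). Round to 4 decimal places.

var(-0.5W + 7) = (-0.5)²·var(W) = 0.25·16 = 4

4.0000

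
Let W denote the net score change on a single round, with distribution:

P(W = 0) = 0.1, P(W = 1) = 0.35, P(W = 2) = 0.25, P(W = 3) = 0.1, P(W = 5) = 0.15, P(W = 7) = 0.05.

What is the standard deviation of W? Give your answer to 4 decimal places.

E[W] = (0)(0.1) + (1)(0.35) + (2)(0.25) + (3)(0.1) + (5)(0.15) + (7)(0.05) = 2.25
E[W²] = (0)²(0.1) + (1)²(0.35) + (2)²(0.25) + (3)²(0.1) + (5)²(0.15) + (7)²(0.05) = 8.45
Var(W) = E[W²] − (E[W])² = 8.45 − (2.25)² = 3.3875
SD(W) = √3.3875 ≈ 1.8405

1.8405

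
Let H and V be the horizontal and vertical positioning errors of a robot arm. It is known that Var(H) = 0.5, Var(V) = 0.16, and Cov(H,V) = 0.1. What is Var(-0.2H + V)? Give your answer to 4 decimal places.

0.1400

Var(-0.2H + V) = (-0.2)²·Var(H) + (1)²·Var(V) + 2·(-0.2)·(1)·Cov(H,V)
= 0.04·0.5 + 1·0.16 + -0.4·0.1 = 0.14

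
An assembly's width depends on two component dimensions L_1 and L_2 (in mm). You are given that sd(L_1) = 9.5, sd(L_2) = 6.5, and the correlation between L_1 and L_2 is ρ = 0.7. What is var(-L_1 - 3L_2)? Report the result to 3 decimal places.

729.850

var(L_1) = (9.5)² = 90.25;  var(L_2) = (6.5)² = 42.25
Cov(L_1,L_2) = ρ·sd(L_1)·sd(L_2) = 0.7·9.5·6.5 = 43.225
var(-L_1 - 3L_2) = (-1)²·var(L_1) + (-3)²·var(L_2) + 2·(-1)·(-3)·Cov(L_1,L_2)
= 1·90.25 + 9·42.25 + 6·43.225 = 729.85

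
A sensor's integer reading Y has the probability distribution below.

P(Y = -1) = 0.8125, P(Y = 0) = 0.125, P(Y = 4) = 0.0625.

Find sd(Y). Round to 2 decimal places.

1.22

E[Y] = (-1)(0.8125) + (0)(0.125) + (4)(0.0625) = -0.5625
E[Y²] = (-1)²(0.8125) + (0)²(0.125) + (4)²(0.0625) = 1.8125
Var(Y) = E[Y²] − (E[Y])² = 1.8125 − (-0.5625)² = 1.49609375
sd(Y) = √1.49609375 ≈ 1.22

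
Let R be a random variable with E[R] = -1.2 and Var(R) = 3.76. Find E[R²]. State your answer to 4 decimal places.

5.2000

E[R²] = Var(R) + (E[R])² = 3.76 + (-1.2)² = 5.2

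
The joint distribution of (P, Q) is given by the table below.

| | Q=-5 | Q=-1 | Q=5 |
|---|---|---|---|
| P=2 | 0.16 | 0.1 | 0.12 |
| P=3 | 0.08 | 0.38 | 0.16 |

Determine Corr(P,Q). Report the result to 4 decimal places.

E[P] = 2.62,  E[Q] = -0.28
E[PQ] = -0.54
Cov(P,Q) = E[PQ] − E[P]E[Q] = -0.54 − (2.62)(-0.28) = 0.1936
V(P) = 0.2356,  V(Q) = 13.4016
ρ = 0.1936 / √(0.2356·13.4016) ≈ 0.1090

0.1090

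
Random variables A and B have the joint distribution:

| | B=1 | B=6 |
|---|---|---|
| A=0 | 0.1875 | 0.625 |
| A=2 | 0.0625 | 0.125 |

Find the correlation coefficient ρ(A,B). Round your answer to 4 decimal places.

E[A] = 0.375,  E[B] = 4.75
E[AB] = 1.625
Cov(A,B) = E[AB] − E[A]E[B] = 1.625 − (0.375)(4.75) = -0.15625
var(A) = 0.609375,  var(B) = 4.6875
ρ = -0.15625 / √(0.609375·4.6875) ≈ -0.0925

-0.0925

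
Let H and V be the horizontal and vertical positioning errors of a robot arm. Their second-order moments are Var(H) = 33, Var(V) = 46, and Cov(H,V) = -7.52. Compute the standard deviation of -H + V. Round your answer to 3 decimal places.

Var(-H + V) = (-1)²·Var(H) + (1)²·Var(V) + 2·(-1)·(1)·Cov(H,V)
= 1·33 + 1·46 + -2·-7.52 = 94.04
sd(-H + V) = √94.04 ≈ 9.697

9.697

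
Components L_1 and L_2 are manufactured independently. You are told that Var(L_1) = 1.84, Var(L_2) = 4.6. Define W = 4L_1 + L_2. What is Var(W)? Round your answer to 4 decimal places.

34.0400

By independence, Var(W) = (4)²Var(L_1) + (1)²Var(L_2)
= (4)²·1.84 + (1)²·4.6 = 34.04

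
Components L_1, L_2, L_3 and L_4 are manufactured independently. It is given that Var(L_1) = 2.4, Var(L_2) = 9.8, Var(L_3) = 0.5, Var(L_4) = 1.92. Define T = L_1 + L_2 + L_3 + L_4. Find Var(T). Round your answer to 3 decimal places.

14.620

By independence, Var(T) = (1)²Var(L_1) + (1)²Var(L_2) + (1)²Var(L_3) + (1)²Var(L_4)
= (1)²·2.4 + (1)²·9.8 + (1)²·0.5 + (1)²·1.92 = 14.62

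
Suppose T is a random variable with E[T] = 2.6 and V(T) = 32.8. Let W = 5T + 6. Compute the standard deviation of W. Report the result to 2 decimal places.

28.64

V(5T + 6) = (5)²·32.8 = 820
SD(W) = √820 ≈ 28.64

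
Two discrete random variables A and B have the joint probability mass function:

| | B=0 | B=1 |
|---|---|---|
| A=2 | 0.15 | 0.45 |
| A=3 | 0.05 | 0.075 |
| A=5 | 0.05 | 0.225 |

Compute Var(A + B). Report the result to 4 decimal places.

E[A] = 2.95,  E[B] = 0.75,  E[AB] = 2.25
Var(A) = 10.4 − (2.95)² = 1.6975;  Var(B) = 0.75 − (0.75)² = 0.1875
Cov(A,B) = 2.25 − (2.95)(0.75) = 0.0375
Var(A + B) = (1)²·1.6975 + (1)²·0.1875 + 2·(1)·(1)·0.0375 = 1.96

1.9600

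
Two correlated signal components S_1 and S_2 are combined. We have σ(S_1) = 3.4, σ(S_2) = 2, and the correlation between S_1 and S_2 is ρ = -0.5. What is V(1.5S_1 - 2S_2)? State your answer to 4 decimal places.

62.4100

V(S_1) = (3.4)² = 11.56;  V(S_2) = (2)² = 4
cov(S_1,S_2) = ρ·σ(S_1)·σ(S_2) = -0.5·3.4·2 = -3.4
V(1.5S_1 - 2S_2) = (1.5)²·V(S_1) + (-2)²·V(S_2) + 2·(1.5)·(-2)·cov(S_1,S_2)
= 2.25·11.56 + 4·4 + -6·-3.4 = 62.41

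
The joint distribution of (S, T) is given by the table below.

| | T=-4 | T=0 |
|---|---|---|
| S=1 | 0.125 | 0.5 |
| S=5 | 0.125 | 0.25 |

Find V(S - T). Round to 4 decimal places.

E[S] = 2.5,  E[T] = -1,  E[ST] = -3
V(S) = 10 − (2.5)² = 3.75;  V(T) = 4 − (-1)² = 3
cov(S,T) = -3 − (2.5)(-1) = -0.5
V(S - T) = (1)²·3.75 + (-1)²·3 + 2·(1)·(-1)·-0.5 = 7.75

7.7500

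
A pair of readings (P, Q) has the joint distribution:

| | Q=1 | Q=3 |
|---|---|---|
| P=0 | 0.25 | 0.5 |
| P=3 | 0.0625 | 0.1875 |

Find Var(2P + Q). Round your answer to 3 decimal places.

E[P] = 0.75,  E[Q] = 2.375,  E[PQ] = 1.875
Var(P) = 2.25 − (0.75)² = 1.6875;  Var(Q) = 6.5 − (2.375)² = 0.859375
Cov(P,Q) = 1.875 − (0.75)(2.375) = 0.09375
Var(2P + Q) = (2)²·1.6875 + (1)²·0.859375 + 2·(2)·(1)·0.09375 = 7.984375

7.984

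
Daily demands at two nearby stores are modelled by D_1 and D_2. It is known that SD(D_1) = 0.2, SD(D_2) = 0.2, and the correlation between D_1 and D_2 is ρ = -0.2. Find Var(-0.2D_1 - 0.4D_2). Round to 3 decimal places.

0.007

Var(D_1) = (0.2)² = 0.04;  Var(D_2) = (0.2)² = 0.04
cov(D_1,D_2) = ρ·SD(D_1)·SD(D_2) = -0.2·0.2·0.2 = -0.008
Var(-0.2D_1 - 0.4D_2) = (-0.2)²·Var(D_1) + (-0.4)²·Var(D_2) + 2·(-0.2)·(-0.4)·cov(D_1,D_2)
= 0.04·0.04 + 0.16·0.04 + 0.16·-0.008 = 0.00672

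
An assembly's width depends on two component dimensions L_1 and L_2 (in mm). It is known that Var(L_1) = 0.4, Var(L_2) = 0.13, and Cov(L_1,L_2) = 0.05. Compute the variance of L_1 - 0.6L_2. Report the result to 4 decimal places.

0.3868

Var(L_1 - 0.6L_2) = (1)²·Var(L_1) + (-0.6)²·Var(L_2) + 2·(1)·(-0.6)·Cov(L_1,L_2)
= 1·0.4 + 0.36·0.13 + -1.2·0.05 = 0.3868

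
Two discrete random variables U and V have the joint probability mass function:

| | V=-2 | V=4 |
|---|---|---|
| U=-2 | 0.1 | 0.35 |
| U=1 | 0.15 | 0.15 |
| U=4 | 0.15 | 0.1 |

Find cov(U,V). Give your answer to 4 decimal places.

-2.3400

E[U] = 0.4,  E[V] = 1.6
E[UV] = -1.7
cov(U,V) = E[UV] − E[U]E[V] = -1.7 − (0.4)(1.6) = -2.34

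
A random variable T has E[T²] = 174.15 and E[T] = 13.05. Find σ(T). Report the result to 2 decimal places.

1.96

var(T) = 174.15 − (13.05)² = 3.8475
σ(T) = √3.8475 ≈ 1.96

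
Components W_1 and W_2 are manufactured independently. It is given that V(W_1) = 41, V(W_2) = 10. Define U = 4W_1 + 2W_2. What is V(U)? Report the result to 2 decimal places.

696.00

By independence, V(U) = (4)²V(W_1) + (2)²V(W_2)
= (4)²·41 + (2)²·10 = 696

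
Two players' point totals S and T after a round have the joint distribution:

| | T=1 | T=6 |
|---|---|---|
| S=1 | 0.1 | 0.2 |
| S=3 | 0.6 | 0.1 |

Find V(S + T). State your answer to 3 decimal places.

E[S] = 2.4,  E[T] = 2.5,  E[ST] = 4.9
V(S) = 6.6 − (2.4)² = 0.84;  V(T) = 11.5 − (2.5)² = 5.25
Cov(S,T) = 4.9 − (2.4)(2.5) = -1.1
V(S + T) = (1)²·0.84 + (1)²·5.25 + 2·(1)·(1)·-1.1 = 3.89

3.890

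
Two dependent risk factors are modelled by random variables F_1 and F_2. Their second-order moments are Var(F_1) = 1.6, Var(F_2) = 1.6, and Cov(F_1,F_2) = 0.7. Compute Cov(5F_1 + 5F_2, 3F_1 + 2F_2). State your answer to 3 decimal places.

Cov(5F_1 + 5F_2, 3F_1 + 2F_2) = (5)(3)Var(F_1) + (5)(2)Var(F_2) + [(5)(2) + (5)(3)]Cov(F_1,F_2)
= 15·1.6 + 10·1.6 + 25·0.7 = 57.5

57.500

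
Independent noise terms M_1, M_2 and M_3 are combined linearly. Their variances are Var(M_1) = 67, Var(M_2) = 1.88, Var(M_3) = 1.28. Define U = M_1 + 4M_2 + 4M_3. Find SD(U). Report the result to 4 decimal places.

By independence, Var(U) = (1)²Var(M_1) + (4)²Var(M_2) + (4)²Var(M_3)
= (1)²·67 + (4)²·1.88 + (4)²·1.28 = 117.56
SD(U) = √117.56 ≈ 10.8425

10.8425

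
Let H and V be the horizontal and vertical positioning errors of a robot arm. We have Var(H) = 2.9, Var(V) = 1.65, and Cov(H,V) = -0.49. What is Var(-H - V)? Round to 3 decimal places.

Var(-H - V) = (-1)²·Var(H) + (-1)²·Var(V) + 2·(-1)·(-1)·Cov(H,V)
= 1·2.9 + 1·1.65 + 2·-0.49 = 3.57

3.570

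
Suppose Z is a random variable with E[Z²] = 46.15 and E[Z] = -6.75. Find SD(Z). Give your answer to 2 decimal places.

var(Z) = 46.15 − (-6.75)² = 0.5875
SD(Z) = √0.5875 ≈ 0.77

0.77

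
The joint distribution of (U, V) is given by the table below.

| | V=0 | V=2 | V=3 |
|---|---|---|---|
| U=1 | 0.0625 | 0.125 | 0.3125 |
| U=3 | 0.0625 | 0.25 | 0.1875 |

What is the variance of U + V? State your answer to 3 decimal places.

E[U] = 2,  E[V] = 2.25,  E[UV] = 4.375
Var(U) = 5 − (2)² = 1;  Var(V) = 6 − (2.25)² = 0.9375
Cov(U,V) = 4.375 − (2)(2.25) = -0.125
Var(U + V) = (1)²·1 + (1)²·0.9375 + 2·(1)·(1)·-0.125 = 1.6875

1.688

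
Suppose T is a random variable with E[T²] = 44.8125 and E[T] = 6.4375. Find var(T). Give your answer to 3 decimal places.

3.371

var(T) = 44.8125 − (6.4375)² = 3.37109375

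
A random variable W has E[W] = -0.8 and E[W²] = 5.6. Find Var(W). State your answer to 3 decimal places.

4.960

Var(W) = 5.6 − (-0.8)² = 4.96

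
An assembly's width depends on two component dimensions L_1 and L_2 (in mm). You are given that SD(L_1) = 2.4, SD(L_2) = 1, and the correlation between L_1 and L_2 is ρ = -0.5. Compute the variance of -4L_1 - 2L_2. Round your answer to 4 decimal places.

76.9600

V(L_1) = (2.4)² = 5.76;  V(L_2) = (1)² = 1
Cov(L_1,L_2) = ρ·SD(L_1)·SD(L_2) = -0.5·2.4·1 = -1.2
V(-4L_1 - 2L_2) = (-4)²·V(L_1) + (-2)²·V(L_2) + 2·(-4)·(-2)·Cov(L_1,L_2)
= 16·5.76 + 4·1 + 16·-1.2 = 76.96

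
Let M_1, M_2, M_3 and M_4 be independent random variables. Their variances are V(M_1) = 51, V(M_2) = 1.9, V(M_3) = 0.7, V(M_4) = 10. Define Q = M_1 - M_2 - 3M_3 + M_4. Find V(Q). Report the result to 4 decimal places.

69.2000

By independence, V(Q) = (1)²V(M_1) + (-1)²V(M_2) + (-3)²V(M_3) + (1)²V(M_4)
= (1)²·51 + (-1)²·1.9 + (-3)²·0.7 + (1)²·10 = 69.2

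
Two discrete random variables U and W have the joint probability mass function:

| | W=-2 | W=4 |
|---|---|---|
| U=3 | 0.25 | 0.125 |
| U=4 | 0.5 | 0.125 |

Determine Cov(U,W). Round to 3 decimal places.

E[U] = 3.625,  E[W] = -0.5
E[UW] = -2
Cov(U,W) = E[UW] − E[U]E[W] = -2 − (3.625)(-0.5) = -0.1875

-0.188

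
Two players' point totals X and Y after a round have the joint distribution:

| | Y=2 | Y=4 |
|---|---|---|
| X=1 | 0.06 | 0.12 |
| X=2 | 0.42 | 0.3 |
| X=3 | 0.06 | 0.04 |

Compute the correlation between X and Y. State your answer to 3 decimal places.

-0.166

E[X] = 1.92,  E[Y] = 2.92
E[XY] = 5.52
Cov(X,Y) = E[XY] − E[X]E[Y] = 5.52 − (1.92)(2.92) = -0.0864
var(X) = 0.2736,  var(Y) = 0.9936
ρ = -0.0864 / √(0.2736·0.9936) ≈ -0.166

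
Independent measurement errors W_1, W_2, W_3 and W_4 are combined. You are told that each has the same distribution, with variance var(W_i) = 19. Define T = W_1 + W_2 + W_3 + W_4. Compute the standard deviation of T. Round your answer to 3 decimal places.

8.718

By independence, var(T) = (1)²var(W_1) + (1)²var(W_2) + (1)²var(W_3) + (1)²var(W_4)
= (1)²·19 + (1)²·19 + (1)²·19 + (1)²·19 = 76
SD(T) = √76 ≈ 8.718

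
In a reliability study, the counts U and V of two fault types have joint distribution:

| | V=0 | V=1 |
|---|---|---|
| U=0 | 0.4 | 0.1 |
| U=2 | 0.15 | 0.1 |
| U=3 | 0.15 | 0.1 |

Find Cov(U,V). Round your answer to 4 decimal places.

E[U] = 1.25,  E[V] = 0.3
E[UV] = 0.5
Cov(U,V) = E[UV] − E[U]E[V] = 0.5 − (1.25)(0.3) = 0.125

0.1250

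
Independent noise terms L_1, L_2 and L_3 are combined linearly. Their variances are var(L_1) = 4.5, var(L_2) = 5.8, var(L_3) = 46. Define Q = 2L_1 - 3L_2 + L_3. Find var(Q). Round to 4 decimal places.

116.2000

By independence, var(Q) = (2)²var(L_1) + (-3)²var(L_2) + (1)²var(L_3)
= (2)²·4.5 + (-3)²·5.8 + (1)²·46 = 116.2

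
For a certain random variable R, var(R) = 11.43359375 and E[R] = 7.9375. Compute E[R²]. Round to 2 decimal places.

74.44

E[R²] = var(R) + (E[R])² = 11.43359375 + (7.9375)² = 74.4375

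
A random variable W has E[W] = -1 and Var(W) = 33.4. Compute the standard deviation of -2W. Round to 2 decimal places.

Var(-2W) = (-2)²·33.4 = 133.6
σ(-2W) = √133.6 ≈ 11.56

11.56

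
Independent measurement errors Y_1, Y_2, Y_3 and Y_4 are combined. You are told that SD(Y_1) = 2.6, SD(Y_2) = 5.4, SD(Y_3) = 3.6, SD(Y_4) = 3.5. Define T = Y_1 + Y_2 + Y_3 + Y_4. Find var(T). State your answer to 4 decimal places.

var(Y_1) = 6.76, var(Y_2) = 29.16, var(Y_3) = 12.96, var(Y_4) = 12.25
By independence, var(T) = (1)²var(Y_1) + (1)²var(Y_2) + (1)²var(Y_3) + (1)²var(Y_4)
= (1)²·6.76 + (1)²·29.16 + (1)²·12.96 + (1)²·12.25 = 61.13

61.1300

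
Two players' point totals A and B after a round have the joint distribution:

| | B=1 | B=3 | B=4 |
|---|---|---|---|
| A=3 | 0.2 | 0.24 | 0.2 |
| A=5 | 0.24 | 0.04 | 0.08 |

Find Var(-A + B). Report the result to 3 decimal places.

3.338

E[A] = 3.72,  E[B] = 2.4,  E[AB] = 8.56
Var(A) = 14.76 − (3.72)² = 0.9216;  Var(B) = 7.44 − (2.4)² = 1.68
Cov(A,B) = 8.56 − (3.72)(2.4) = -0.368
Var(-A + B) = (-1)²·0.9216 + (1)²·1.68 + 2·(-1)·(1)·-0.368 = 3.3376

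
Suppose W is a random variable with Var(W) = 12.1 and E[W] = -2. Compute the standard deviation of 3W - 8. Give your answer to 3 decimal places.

10.436

Var(3W - 8) = (3)²·12.1 = 108.9
SD(3W - 8) = √108.9 ≈ 10.436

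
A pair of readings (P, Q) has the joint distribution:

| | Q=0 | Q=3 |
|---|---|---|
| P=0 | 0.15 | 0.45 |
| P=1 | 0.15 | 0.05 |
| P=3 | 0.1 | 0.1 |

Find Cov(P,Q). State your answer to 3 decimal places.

E[P] = 0.8,  E[Q] = 1.8
E[PQ] = 1.05
Cov(P,Q) = E[PQ] − E[P]E[Q] = 1.05 − (0.8)(1.8) = -0.39

-0.390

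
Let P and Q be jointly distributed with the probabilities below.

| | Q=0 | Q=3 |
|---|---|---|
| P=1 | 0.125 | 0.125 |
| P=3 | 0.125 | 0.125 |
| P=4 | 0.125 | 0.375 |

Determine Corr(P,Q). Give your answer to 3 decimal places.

E[P] = 3,  E[Q] = 1.875
E[PQ] = 6
cov(P,Q) = E[PQ] − E[P]E[Q] = 6 − (3)(1.875) = 0.375
Var(P) = 1.5,  Var(Q) = 2.109375
ρ = 0.375 / √(1.5·2.109375) ≈ 0.211

0.211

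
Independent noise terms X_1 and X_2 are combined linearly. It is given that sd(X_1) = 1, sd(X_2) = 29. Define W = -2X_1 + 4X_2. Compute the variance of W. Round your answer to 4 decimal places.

13460.0000

V(X_1) = 1, V(X_2) = 841
By independence, V(W) = (-2)²V(X_1) + (4)²V(X_2)
= (-2)²·1 + (4)²·841 = 13460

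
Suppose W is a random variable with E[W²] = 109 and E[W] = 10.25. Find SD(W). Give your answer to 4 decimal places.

Var(W) = 109 − (10.25)² = 3.9375
SD(W) = √3.9375 ≈ 1.9843

1.9843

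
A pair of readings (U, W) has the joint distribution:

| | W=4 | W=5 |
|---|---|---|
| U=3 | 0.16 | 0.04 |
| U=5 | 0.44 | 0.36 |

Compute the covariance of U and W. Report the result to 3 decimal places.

0.080

E[U] = 4.6,  E[W] = 4.4
E[UW] = 20.32
Cov(U,W) = E[UW] − E[U]E[W] = 20.32 − (4.6)(4.4) = 0.08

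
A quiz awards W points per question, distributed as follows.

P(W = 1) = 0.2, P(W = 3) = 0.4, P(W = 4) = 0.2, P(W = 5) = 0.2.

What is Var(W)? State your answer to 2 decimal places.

E[W] = (1)(0.2) + (3)(0.4) + (4)(0.2) + (5)(0.2) = 3.2
E[W²] = (1)²(0.2) + (3)²(0.4) + (4)²(0.2) + (5)²(0.2) = 12
Var(W) = E[W²] − (E[W])² = 12 − (3.2)² = 1.76

1.76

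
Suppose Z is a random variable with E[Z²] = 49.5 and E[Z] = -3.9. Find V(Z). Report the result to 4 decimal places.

V(Z) = 49.5 − (-3.9)² = 34.29

34.2900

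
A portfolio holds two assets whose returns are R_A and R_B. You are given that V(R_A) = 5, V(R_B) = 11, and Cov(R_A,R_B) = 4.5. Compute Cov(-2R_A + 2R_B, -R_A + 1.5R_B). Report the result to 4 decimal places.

Cov(-2R_A + 2R_B, -R_A + 1.5R_B) = (-2)(-1)V(R_A) + (2)(1.5)V(R_B) + [(-2)(1.5) + (2)(-1)]Cov(R_A,R_B)
= 2·5 + 3·11 + -5·4.5 = 20.5

20.5000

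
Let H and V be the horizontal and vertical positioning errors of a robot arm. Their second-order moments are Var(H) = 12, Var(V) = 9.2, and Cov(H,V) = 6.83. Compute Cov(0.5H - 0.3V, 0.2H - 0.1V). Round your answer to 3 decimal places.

Cov(0.5H - 0.3V, 0.2H - 0.1V) = (0.5)(0.2)Var(H) + (-0.3)(-0.1)Var(V) + [(0.5)(-0.1) + (-0.3)(0.2)]Cov(H,V)
= 0.1·12 + 0.03·9.2 + -0.11·6.83 = 0.7247

0.725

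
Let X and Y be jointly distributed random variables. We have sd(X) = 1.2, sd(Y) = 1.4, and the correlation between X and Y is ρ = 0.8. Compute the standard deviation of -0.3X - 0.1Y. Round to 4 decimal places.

Var(X) = (1.2)² = 1.44;  Var(Y) = (1.4)² = 1.96
Cov(X,Y) = ρ·sd(X)·sd(Y) = 0.8·1.2·1.4 = 1.344
Var(-0.3X - 0.1Y) = (-0.3)²·Var(X) + (-0.1)²·Var(Y) + 2·(-0.3)·(-0.1)·Cov(X,Y)
= 0.09·1.44 + 0.01·1.96 + 0.06·1.344 = 0.22984
sd(-0.3X - 0.1Y) = √0.22984 ≈ 0.4794

0.4794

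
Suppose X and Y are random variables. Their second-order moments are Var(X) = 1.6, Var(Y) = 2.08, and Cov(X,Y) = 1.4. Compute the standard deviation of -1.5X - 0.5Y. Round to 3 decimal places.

Var(-1.5X - 0.5Y) = (-1.5)²·Var(X) + (-0.5)²·Var(Y) + 2·(-1.5)·(-0.5)·Cov(X,Y)
= 2.25·1.6 + 0.25·2.08 + 1.5·1.4 = 6.22
SD(-1.5X - 0.5Y) = √6.22 ≈ 2.494

2.494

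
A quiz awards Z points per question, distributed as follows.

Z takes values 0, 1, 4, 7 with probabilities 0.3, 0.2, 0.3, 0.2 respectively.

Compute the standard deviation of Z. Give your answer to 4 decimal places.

2.6382

E[Z] = (0)(0.3) + (1)(0.2) + (4)(0.3) + (7)(0.2) = 2.8
E[Z²] = (0)²(0.3) + (1)²(0.2) + (4)²(0.3) + (7)²(0.2) = 14.8
V(Z) = E[Z²] − (E[Z])² = 14.8 − (2.8)² = 6.96
SD(Z) = √6.96 ≈ 2.6382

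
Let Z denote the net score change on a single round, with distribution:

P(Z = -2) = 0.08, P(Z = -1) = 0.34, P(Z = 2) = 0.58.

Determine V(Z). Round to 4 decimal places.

2.5444

E[Z] = (-2)(0.08) + (-1)(0.34) + (2)(0.58) = 0.66
E[Z²] = (-2)²(0.08) + (-1)²(0.34) + (2)²(0.58) = 2.98
V(Z) = E[Z²] − (E[Z])² = 2.98 − (0.66)² = 2.5444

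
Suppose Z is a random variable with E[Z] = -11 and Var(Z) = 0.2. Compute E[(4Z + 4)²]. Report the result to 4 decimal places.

1603.2000

E[4Z + 4] = 4·-11 + 4 = -40
Var(4Z + 4) = (4)²·0.2 = 3.2
E[(4Z + 4)²] = Var((4Z + 4)) + (E[(4Z + 4)])² = 3.2 + (-40)² = 1603.2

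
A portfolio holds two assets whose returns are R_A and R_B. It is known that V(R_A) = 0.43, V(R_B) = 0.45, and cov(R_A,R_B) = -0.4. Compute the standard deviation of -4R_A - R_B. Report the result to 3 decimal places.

2.032

V(-4R_A - R_B) = (-4)²·V(R_A) + (-1)²·V(R_B) + 2·(-4)·(-1)·cov(R_A,R_B)
= 16·0.43 + 1·0.45 + 8·-0.4 = 4.13
SD(-4R_A - R_B) = √4.13 ≈ 2.032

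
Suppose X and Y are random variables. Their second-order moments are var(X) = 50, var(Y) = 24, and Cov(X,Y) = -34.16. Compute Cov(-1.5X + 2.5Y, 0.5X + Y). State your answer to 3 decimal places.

Cov(-1.5X + 2.5Y, 0.5X + Y) = (-1.5)(0.5)var(X) + (2.5)(1)var(Y) + [(-1.5)(1) + (2.5)(0.5)]Cov(X,Y)
= -0.75·50 + 2.5·24 + -0.25·-34.16 = 31.04

31.040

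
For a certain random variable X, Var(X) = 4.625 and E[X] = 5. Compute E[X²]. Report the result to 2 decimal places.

E[X²] = Var(X) + (E[X])² = 4.625 + (5)² = 29.625

29.63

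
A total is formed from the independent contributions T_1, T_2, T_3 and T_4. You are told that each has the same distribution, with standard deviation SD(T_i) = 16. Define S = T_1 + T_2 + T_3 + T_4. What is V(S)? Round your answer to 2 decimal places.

1024.00

V(T_i) = (16)² = 256
By independence, V(S) = (1)²V(T_1) + (1)²V(T_2) + (1)²V(T_3) + (1)²V(T_4)
= (1)²·256 + (1)²·256 + (1)²·256 + (1)²·256 = 1024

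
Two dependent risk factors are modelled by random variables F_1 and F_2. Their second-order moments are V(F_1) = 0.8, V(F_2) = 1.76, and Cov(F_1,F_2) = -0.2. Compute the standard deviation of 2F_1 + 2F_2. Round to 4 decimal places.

2.9394

V(2F_1 + 2F_2) = (2)²·V(F_1) + (2)²·V(F_2) + 2·(2)·(2)·Cov(F_1,F_2)
= 4·0.8 + 4·1.76 + 8·-0.2 = 8.64
sd(2F_1 + 2F_2) = √8.64 ≈ 2.9394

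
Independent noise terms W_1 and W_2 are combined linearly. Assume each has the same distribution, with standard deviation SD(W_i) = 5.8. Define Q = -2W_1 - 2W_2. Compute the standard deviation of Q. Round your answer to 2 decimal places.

Var(W_i) = (5.8)² = 33.64
By independence, Var(Q) = (-2)²Var(W_1) + (-2)²Var(W_2)
= (-2)²·33.64 + (-2)²·33.64 = 269.12
SD(Q) = √269.12 ≈ 16.40

16.40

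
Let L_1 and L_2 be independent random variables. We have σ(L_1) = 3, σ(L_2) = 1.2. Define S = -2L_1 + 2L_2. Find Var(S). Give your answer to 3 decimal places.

41.760

Var(L_1) = 9, Var(L_2) = 1.44
By independence, Var(S) = (-2)²Var(L_1) + (2)²Var(L_2)
= (-2)²·9 + (2)²·1.44 = 41.76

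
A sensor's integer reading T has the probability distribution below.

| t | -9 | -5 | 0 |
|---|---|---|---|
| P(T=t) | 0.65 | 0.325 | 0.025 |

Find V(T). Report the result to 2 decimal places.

E[T] = (-9)(0.65) + (-5)(0.325) + (0)(0.025) = -7.475
E[T²] = (-9)²(0.65) + (-5)²(0.325) + (0)²(0.025) = 60.775
V(T) = E[T²] − (E[T])² = 60.775 − (-7.475)² = 4.899375

4.90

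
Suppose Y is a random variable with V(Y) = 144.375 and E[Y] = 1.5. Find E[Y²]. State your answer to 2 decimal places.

E[Y²] = V(Y) + (E[Y])² = 144.375 + (1.5)² = 146.625

146.63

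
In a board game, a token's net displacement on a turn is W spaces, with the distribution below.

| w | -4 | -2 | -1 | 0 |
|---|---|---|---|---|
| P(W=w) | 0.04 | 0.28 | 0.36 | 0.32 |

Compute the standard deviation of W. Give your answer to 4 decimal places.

E[W] = (-4)(0.04) + (-2)(0.28) + (-1)(0.36) + (0)(0.32) = -1.08
E[W²] = (-4)²(0.04) + (-2)²(0.28) + (-1)²(0.36) + (0)²(0.32) = 2.12
Var(W) = E[W²] − (E[W])² = 2.12 − (-1.08)² = 0.9536
σ(W) = √0.9536 ≈ 0.9765

0.9765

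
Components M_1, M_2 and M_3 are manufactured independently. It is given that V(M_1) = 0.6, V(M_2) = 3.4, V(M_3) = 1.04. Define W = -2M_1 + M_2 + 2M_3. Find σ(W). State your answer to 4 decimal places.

By independence, V(W) = (-2)²V(M_1) + (1)²V(M_2) + (2)²V(M_3)
= (-2)²·0.6 + (1)²·3.4 + (2)²·1.04 = 9.96
σ(W) = √9.96 ≈ 3.1559

3.1559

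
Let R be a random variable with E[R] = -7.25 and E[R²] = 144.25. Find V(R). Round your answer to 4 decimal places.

V(R) = 144.25 − (-7.25)² = 91.6875

91.6875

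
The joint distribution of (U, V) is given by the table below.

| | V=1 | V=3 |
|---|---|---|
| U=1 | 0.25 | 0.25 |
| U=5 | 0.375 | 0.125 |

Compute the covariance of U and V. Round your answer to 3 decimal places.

-0.500

E[U] = 3,  E[V] = 1.75
E[UV] = 4.75
Cov(U,V) = E[UV] − E[U]E[V] = 4.75 − (3)(1.75) = -0.5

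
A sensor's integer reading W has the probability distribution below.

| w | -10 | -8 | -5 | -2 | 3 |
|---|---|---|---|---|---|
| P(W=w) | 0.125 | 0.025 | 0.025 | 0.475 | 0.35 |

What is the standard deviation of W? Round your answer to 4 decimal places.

E[W] = (-10)(0.125) + (-8)(0.025) + (-5)(0.025) + (-2)(0.475) + (3)(0.35) = -1.475
E[W²] = (-10)²(0.125) + (-8)²(0.025) + (-5)²(0.025) + (-2)²(0.475) + (3)²(0.35) = 19.775
var(W) = E[W²] − (E[W])² = 19.775 − (-1.475)² = 17.599375
sd(W) = √17.599375 ≈ 4.1952

4.1952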